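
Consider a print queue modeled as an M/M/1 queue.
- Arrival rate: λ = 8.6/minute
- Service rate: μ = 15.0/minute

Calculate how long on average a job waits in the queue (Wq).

First, compute utilization: ρ = λ/μ = 8.6/15.0 = 0.5733
For M/M/1: Wq = λ/(μ(μ-λ))
Wq = 8.6/(15.0 × (15.0-8.6))
Wq = 8.6/(15.0 × 6.40)
Wq = 0.08958 minutes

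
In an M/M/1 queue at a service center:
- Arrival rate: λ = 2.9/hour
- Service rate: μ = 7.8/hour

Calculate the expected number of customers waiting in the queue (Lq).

ρ = λ/μ = 2.9/7.8 = 0.3718
For M/M/1: Lq = λ²/(μ(μ-λ))
Lq = 8.41/(7.8 × 4.90)
Lq = 0.2200 customers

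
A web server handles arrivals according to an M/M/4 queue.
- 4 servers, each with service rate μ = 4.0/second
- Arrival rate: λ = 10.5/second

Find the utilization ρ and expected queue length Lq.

Traffic intensity: ρ = λ/(cμ) = 10.5/(4×4.0) = 0.6562
Since ρ = 0.6562 < 1, system is stable.
Offered load a = λ/μ = cρ = 10.5/4.0 = 2.6250
P₀ = [ Σₙ₌₀^3 aⁿ/n! + a^4/(4!(1-ρ)) ]⁻¹
Σ = a^0/0! + a^1/1! + a^2/2! + a^3/3! = 1.00000 + 2.62500 + 3.44531 + 3.01465 = 10.0850
a^4/(4!(1-ρ)) = 47.4807/(24 × 0.34375) = 5.7552
P₀ = 1/(10.0850 + 5.7552) = 0.06313
Lq = P₀·a^4·ρ / (4!(1-ρ)²) = 0.0631305 × 47.4807 × 0.656250 / (24 × 0.118164) = 0.6936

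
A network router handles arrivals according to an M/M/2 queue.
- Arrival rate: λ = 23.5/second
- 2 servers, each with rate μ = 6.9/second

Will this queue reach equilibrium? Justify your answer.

Stability requires ρ = λ/(cμ) < 1
ρ = 23.5/(2 × 6.9) = 23.5/13.80 = 1.7029
Since 1.7029 ≥ 1, the system is UNSTABLE.
Need c > λ/μ = 23.5/6.9 = 3.41.
Minimum servers needed: c = 4.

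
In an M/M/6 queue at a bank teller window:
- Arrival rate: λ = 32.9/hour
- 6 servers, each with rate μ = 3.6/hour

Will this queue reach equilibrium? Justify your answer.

Stability requires ρ = λ/(cμ) < 1
ρ = 32.9/(6 × 3.6) = 32.9/21.60 = 1.5231
Since 1.5231 ≥ 1, the system is UNSTABLE.
Need c > λ/μ = 32.9/3.6 = 9.14.
Minimum servers needed: c = 10.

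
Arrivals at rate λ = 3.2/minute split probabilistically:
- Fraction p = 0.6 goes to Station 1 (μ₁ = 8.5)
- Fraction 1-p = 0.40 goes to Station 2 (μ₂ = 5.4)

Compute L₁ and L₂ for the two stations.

Effective rates: λ₁ = 3.2×0.6 = 1.92, λ₂ = 3.2×0.40 = 1.28
Station 1: ρ₁ = 1.92/8.5 = 0.2259, L₁ = ρ₁/(1-ρ₁) = 0.2259/(1-0.2259) = 0.2918
Station 2: ρ₂ = 1.28/5.4 = 0.23704, L₂ = ρ₂/(1-ρ₂) = 0.23704/(1-0.23704) = 0.3107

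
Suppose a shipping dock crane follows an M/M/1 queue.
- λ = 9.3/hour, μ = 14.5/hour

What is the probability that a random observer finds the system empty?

ρ = λ/μ = 9.3/14.5 = 0.6414
P(0) = 1 - ρ = 1 - 0.6414 = 0.3586
The server is idle 35.86% of the time.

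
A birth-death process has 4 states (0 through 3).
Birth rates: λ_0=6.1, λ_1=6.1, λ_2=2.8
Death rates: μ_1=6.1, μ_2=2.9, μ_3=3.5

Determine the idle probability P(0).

Ratios P(n)/P(0) = (λ₀···λₙ₋₁)/(μ₁···μₙ):
P(1)/P(0) = (6.1)/(6.1) = 1.0000
P(2)/P(0) = (6.1×6.1)/(6.1×2.9) = 2.1034
P(3)/P(0) = (6.1×6.1×2.8)/(6.1×2.9×3.5) = 1.6828

Normalization: ∑ P(n) = 1
P(0) × (1.0000 + 1.0000 + 2.1034 + 1.6828) = 1
P(0) × 5.7862 = 1
P(0) = 1/5.7862 = 0.1728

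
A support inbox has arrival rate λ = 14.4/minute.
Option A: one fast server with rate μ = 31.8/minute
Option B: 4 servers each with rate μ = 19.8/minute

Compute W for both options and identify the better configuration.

Option A: single server μ = 31.8 (M/M/1)
  ρ_A = 14.4/31.8 = 0.4528
  W_A = 1/(μ-λ) = 1/(31.8-14.4) = 1/17.40 = 0.05747

Option B: 4 servers μ = 19.8 (M/M/4)
  ρ_B = λ/(cμ) = 14.4/(4×19.8) = 0.1818
  Offered load a = λ/μ = cρ = 14.4/19.8 = 0.7273
  P₀ = [ Σₙ₌₀^3 aⁿ/n! + a^4/(4!(1-ρ)) ]⁻¹
  Σ = a^0/0! + a^1/1! + a^2/2! + a^3/3! = 1.0000 + 0.72727 + 0.26446 + 0.064112 = 2.0558
  a^4/(4!(1-ρ)) = 0.2798/(24 × 0.8182) = 0.01425
  P₀ = 1/(2.0558 + 0.01425) = 0.4831
  Lq = P₀·a^4·ρ / (4!(1-ρ)²) = 0.48307 × 0.27976 × 0.18182 / (24 × 0.66942) = 0.001529
  Wq_B = Lq/λ = 0.0015294/14.4 = 0.00010621
  W_B = Wq_B + 1/μ = 0.00010621 + 0.050505 = 0.05061

Since W_B = 0.05061 < W_A = 0.05747, Option B (multiple servers) has the shorter time in system.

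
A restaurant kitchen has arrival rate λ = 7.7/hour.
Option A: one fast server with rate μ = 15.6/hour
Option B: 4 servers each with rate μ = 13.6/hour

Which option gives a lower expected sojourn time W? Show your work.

Option A: single server μ = 15.6 (M/M/1)
  ρ_A = 7.7/15.6 = 0.4936
  W_A = 1/(μ-λ) = 1/(15.6-7.7) = 1/7.90 = 0.1266

Option B: 4 servers μ = 13.6 (M/M/4)
  ρ_B = λ/(cμ) = 7.7/(4×13.6) = 0.1415
  Offered load a = λ/μ = cρ = 7.7/13.6 = 0.5662
  P₀ = [ Σₙ₌₀^3 aⁿ/n! + a^4/(4!(1-ρ)) ]⁻¹
  Σ = a^0/0! + a^1/1! + a^2/2! + a^3/3! = 1.0000 + 0.56618 + 0.16028 + 0.030249 = 1.7567
  a^4/(4!(1-ρ)) = 0.102756/(24 × 0.858456) = 0.004987
  P₀ = 1/(1.7567 + 0.004987) = 0.5676
  Lq = P₀·a^4·ρ / (4!(1-ρ)²) = 0.5676 × 0.1028 × 0.1415 / (24 × 0.7369) = 0.0004668
  Wq_B = Lq/λ = 0.0004668/7.7 = 0.00006062
  W_B = Wq_B + 1/μ = 0.00006062 + 0.07353 = 0.07359

Since W_B = 0.07359 < W_A = 0.1266, Option B (multiple servers) has the shorter time in system.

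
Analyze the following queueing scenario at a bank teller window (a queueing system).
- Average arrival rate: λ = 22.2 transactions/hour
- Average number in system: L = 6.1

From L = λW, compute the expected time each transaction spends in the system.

Little's Law: L = λW, so W = L/λ
W = 6.1/22.2 = 0.2748 hours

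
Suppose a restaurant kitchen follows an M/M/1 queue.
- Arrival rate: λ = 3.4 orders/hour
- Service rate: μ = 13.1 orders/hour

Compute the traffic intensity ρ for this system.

Server utilization: ρ = λ/μ
ρ = 3.4/13.1 = 0.2595
The server is busy 25.95% of the time.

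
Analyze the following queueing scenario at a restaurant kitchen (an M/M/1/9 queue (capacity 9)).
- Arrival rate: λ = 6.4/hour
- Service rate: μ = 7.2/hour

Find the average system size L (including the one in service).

ρ = λ/μ = 6.4/7.2 = 0.88889
P₀ = (1-ρ)/(1-ρ^(K+1)) = (1-0.88889)/(1-0.88889^10) = 0.11111/0.69205 = 0.1606
P_K = P₀×ρ^K = 0.16055 × 0.88889^9 = 0.16055 × 0.34644 = 0.05562
L = ρ[1 - (K+1)ρ^K + Kρ^(K+1)] / [(1-ρ)(1-ρ^(K+1))]
L = 0.88889 × (1 - 10×0.346443 + 9×0.307950) / ((1 - 0.88889) × (1 - 0.307950)) = 3.5503 orders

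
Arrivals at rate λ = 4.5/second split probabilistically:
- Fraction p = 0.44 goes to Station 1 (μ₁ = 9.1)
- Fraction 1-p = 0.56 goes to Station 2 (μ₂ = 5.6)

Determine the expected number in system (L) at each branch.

Effective rates: λ₁ = 4.5×0.44 = 1.98, λ₂ = 4.5×0.56 = 2.52
Station 1: ρ₁ = 1.98/9.1 = 0.2176, L₁ = ρ₁/(1-ρ₁) = 0.2176/(1-0.2176) = 0.2781
Station 2: ρ₂ = 2.52/5.6 = 0.4500, L₂ = ρ₂/(1-ρ₂) = 0.4500/(1-0.4500) = 0.8182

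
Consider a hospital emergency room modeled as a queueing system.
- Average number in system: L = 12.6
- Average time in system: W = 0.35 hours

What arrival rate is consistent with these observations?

Little's Law: L = λW, so λ = L/W
λ = 12.6/0.35 = 36.0000 patients/hour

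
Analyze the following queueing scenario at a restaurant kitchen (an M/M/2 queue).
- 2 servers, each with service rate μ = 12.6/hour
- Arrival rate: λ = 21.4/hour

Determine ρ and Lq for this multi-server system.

Traffic intensity: ρ = λ/(cμ) = 21.4/(2×12.6) = 0.8492
Since ρ = 0.8492 < 1, system is stable.
Offered load a = λ/μ = cρ = 21.4/12.6 = 1.6984
P₀ = [ Σₙ₌₀^1 aⁿ/n! + a^2/(2!(1-ρ)) ]⁻¹
Σ = a^0/0! + a^1/1! = 1.0000 + 1.6984 = 2.6984
a^2/(2!(1-ρ)) = 2.88461/(2 × 0.150794) = 9.5647
P₀ = 1/(2.6984 + 9.5647) = 0.08155
Lq = P₀·a^2·ρ / (2!(1-ρ)²) = 0.08155 × 2.8846 × 0.8492 / (2 × 0.02274) = 4.3924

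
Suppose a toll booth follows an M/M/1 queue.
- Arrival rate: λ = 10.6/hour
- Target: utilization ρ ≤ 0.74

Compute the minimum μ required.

ρ = λ/μ, so μ = λ/ρ
μ ≥ 10.6/0.74 = 14.3243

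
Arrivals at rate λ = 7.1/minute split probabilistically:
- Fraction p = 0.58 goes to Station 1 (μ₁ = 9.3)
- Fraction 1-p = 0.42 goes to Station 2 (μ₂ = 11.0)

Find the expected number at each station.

Effective rates: λ₁ = 7.1×0.58 = 4.118, λ₂ = 7.1×0.42 = 2.982
Station 1: ρ₁ = 4.118/9.3 = 0.4428, L₁ = ρ₁/(1-ρ₁) = 0.4428/(1-0.4428) = 0.7947
Station 2: ρ₂ = 2.982/11.0 = 0.2711, L₂ = ρ₂/(1-ρ₂) = 0.2711/(1-0.2711) = 0.3719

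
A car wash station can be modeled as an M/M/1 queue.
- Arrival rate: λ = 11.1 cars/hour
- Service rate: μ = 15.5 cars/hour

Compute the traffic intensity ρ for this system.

Server utilization: ρ = λ/μ
ρ = 11.1/15.5 = 0.7161
The server is busy 71.61% of the time.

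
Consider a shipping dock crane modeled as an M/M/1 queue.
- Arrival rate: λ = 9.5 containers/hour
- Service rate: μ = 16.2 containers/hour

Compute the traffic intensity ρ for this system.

Server utilization: ρ = λ/μ
ρ = 9.5/16.2 = 0.5864
The server is busy 58.64% of the time.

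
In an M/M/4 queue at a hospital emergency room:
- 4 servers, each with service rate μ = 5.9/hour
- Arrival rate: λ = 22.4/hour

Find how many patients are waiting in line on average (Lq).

Traffic intensity: ρ = λ/(cμ) = 22.4/(4×5.9) = 0.9492
Since ρ = 0.9492 < 1, system is stable.
Offered load a = λ/μ = cρ = 22.4/5.9 = 3.7966
P₀ = [ Σₙ₌₀^3 aⁿ/n! + a^4/(4!(1-ρ)) ]⁻¹
Σ = a^0/0! + a^1/1! + a^2/2! + a^3/3! = 1.0000 + 3.7966 + 7.2071 + 9.1209 = 21.1246
a^4/(4!(1-ρ)) = 207.77057/(24 × 0.050847458) = 170.2564
P₀ = 1/(21.1246 + 170.2564) = 0.005225
Lq = P₀·a^4·ρ / (4!(1-ρ)²) = 0.005225178 × 207.7706 × 0.9491525 / (24 × 0.002585464) = 16.6062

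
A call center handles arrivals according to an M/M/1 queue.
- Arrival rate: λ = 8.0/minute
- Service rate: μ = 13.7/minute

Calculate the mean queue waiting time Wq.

First, compute utilization: ρ = λ/μ = 8.0/13.7 = 0.5839
For M/M/1: Wq = λ/(μ(μ-λ))
Wq = 8.0/(13.7 × (13.7-8.0))
Wq = 8.0/(13.7 × 5.70)
Wq = 0.1024 minutes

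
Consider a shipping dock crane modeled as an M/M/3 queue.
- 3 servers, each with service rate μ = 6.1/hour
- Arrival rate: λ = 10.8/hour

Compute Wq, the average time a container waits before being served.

Traffic intensity: ρ = λ/(cμ) = 10.8/(3×6.1) = 0.5902
Since ρ = 0.5902 < 1, system is stable.
Offered load a = λ/μ = cρ = 10.8/6.1 = 1.7705
P₀ = [ Σₙ₌₀^2 aⁿ/n! + a^3/(3!(1-ρ)) ]⁻¹
Σ = a^0/0! + a^1/1! + a^2/2! = 1.0000 + 1.7705 + 1.5673 = 4.3378
a^3/(3!(1-ρ)) = 5.5499/(6 × 0.40984) = 2.2569
P₀ = 1/(4.3378 + 2.2569) = 0.1516
Lq = P₀·a^3·ρ / (3!(1-ρ)²) = 0.15164 × 5.5499 × 0.59016 / (6 × 0.16797) = 0.4928
Wq = Lq/λ = 0.4928/10.8 = 0.04563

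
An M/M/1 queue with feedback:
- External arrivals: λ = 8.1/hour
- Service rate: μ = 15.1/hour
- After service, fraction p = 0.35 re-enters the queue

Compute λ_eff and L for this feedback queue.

Effective arrival rate: λ_eff = λ/(1-p) = 8.1/(1-0.35) = 8.1/0.65 = 12.461538
ρ = λ_eff/μ = 12.461538/15.1 = 0.825267
L = ρ/(1-ρ) = 0.825267/(1-0.825267) = 4.7230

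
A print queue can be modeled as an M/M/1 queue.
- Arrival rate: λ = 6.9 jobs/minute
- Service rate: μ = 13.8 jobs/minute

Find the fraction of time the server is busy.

Server utilization: ρ = λ/μ
ρ = 6.9/13.8 = 0.5000
The server is busy 50.00% of the time.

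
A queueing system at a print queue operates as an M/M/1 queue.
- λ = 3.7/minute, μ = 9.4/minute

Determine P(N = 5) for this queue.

ρ = λ/μ = 3.7/9.4 = 0.393617
P(n) = (1-ρ)ρⁿ
P(5) = (1-0.393617) × 0.393617^5
P(5) = 0.60638 × 0.0094486
P(5) = 0.005729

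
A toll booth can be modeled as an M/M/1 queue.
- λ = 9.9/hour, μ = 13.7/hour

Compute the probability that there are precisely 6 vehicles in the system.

ρ = λ/μ = 9.9/13.7 = 0.72263
P(n) = (1-ρ)ρⁿ
P(6) = (1-0.72263) × 0.72263^6
P(6) = 0.2774 × 0.1424
P(6) = 0.03950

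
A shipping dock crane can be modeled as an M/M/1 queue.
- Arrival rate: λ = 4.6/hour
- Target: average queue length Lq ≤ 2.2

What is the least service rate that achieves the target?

For M/M/1: Lq = λ²/(μ(μ-λ))
Need Lq ≤ 2.2, i.e. μ(μ-λ) ≥ λ²/2.2
μ² - 4.6μ - 21.16/2.2 ≥ 0  →  μ² - 4.6μ - 9.61818 ≥ 0
Quadratic formula (positive root): μ = [λ + √(λ² + 4×9.61818)]/2
Discriminant: 21.16 + 4×9.61818 = 59.6327, √59.6327 = 7.7222
μ ≥ (4.6 + 7.7222)/2 = 6.1611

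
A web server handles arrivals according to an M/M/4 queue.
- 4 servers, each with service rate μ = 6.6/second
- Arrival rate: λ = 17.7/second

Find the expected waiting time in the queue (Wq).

Traffic intensity: ρ = λ/(cμ) = 17.7/(4×6.6) = 0.6705
Since ρ = 0.6705 < 1, system is stable.
Offered load a = λ/μ = cρ = 17.7/6.6 = 2.6818
P₀ = [ Σₙ₌₀^3 aⁿ/n! + a^4/(4!(1-ρ)) ]⁻¹
Σ = a^0/0! + a^1/1! + a^2/2! + a^3/3! = 1.0000 + 2.6818 + 3.5961 + 3.2147 = 10.4926
a^4/(4!(1-ρ)) = 51.7270/(24 × 0.329545) = 6.5402
P₀ = 1/(10.4926 + 6.5402) = 0.05871
Lq = P₀·a^4·ρ / (4!(1-ρ)²) = 0.05871 × 51.7270 × 0.6705 / (24 × 0.1086) = 0.7812
Wq = Lq/λ = 0.7812/17.7 = 0.04414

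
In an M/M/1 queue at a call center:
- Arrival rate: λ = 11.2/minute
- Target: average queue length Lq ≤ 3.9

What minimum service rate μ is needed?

For M/M/1: Lq = λ²/(μ(μ-λ))
Need Lq ≤ 3.9, i.e. μ(μ-λ) ≥ λ²/3.9
μ² - 11.2μ - 125.44/3.9 ≥ 0  →  μ² - 11.2μ - 32.1641 ≥ 0
Quadratic formula (positive root): μ = [λ + √(λ² + 4×32.1641)]/2
Discriminant: 125.44 + 4×32.1641 = 254.0964, √254.0964 = 15.9404
μ ≥ (11.2 + 15.9404)/2 = 13.5702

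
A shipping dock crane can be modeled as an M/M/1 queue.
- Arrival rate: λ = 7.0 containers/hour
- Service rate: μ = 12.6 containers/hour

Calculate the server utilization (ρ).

Server utilization: ρ = λ/μ
ρ = 7.0/12.6 = 0.5556
The server is busy 55.56% of the time.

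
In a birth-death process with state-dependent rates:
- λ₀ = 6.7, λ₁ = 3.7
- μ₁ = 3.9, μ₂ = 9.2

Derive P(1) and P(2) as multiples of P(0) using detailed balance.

Balance equations:
State 0: λ₀P₀ = μ₁P₁ → P₁ = (λ₀/μ₁)P₀ = (6.7/3.9)P₀ = 1.7179P₀
State 1: P₂ = (λ₀λ₁)/(μ₁μ₂)P₀ = (6.7×3.7)/(3.9×9.2)P₀ = 0.6909P₀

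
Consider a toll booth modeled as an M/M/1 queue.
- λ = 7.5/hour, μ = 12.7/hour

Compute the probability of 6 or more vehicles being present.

ρ = λ/μ = 7.5/12.7 = 0.59055
P(N ≥ n) = ρⁿ
P(N ≥ 6) = 0.59055^6
P(N ≥ 6) = 0.04242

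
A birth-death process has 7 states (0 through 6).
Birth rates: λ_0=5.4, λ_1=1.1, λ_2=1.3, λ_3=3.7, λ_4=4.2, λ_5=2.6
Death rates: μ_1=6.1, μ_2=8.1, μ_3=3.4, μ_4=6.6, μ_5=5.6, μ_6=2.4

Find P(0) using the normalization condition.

Ratios P(n)/P(0) = (λ₀···λₙ₋₁)/(μ₁···μₙ):
P(1)/P(0) = (5.4)/(6.1) = 0.88525
P(2)/P(0) = (5.4×1.1)/(6.1×8.1) = 0.12022
P(3)/P(0) = (5.4×1.1×1.3)/(6.1×8.1×3.4) = 0.045966
P(4)/P(0) = (5.4×1.1×1.3×3.7)/(6.1×8.1×3.4×6.6) = 0.025769
P(5)/P(0) = (5.4×1.1×1.3×3.7×4.2)/(6.1×8.1×3.4×6.6×5.6) = 0.019327
P(6)/P(0) = (5.4×1.1×1.3×3.7×4.2×2.6)/(6.1×8.1×3.4×6.6×5.6×2.4) = 0.020937

Normalization: ∑ P(n) = 1
P(0) × (1.0000 + 0.88525 + 0.12022 + 0.045966 + 0.025769 + 0.019327 + 0.020937) = 1
P(0) × 2.1175 = 1
P(0) = 1/2.1175 = 0.4723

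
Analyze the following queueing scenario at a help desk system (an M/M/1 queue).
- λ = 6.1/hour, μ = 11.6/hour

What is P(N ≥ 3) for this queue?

ρ = λ/μ = 6.1/11.6 = 0.5259
P(N ≥ n) = ρⁿ
P(N ≥ 3) = 0.5259^3
P(N ≥ 3) = 0.1454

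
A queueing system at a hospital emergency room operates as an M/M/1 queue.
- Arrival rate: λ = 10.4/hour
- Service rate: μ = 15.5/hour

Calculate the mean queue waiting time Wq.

First, compute utilization: ρ = λ/μ = 10.4/15.5 = 0.6710
For M/M/1: Wq = λ/(μ(μ-λ))
Wq = 10.4/(15.5 × (15.5-10.4))
Wq = 10.4/(15.5 × 5.10)
Wq = 0.1316 hours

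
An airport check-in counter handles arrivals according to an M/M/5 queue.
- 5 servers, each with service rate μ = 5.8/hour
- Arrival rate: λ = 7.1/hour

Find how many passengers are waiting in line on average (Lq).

Traffic intensity: ρ = λ/(cμ) = 7.1/(5×5.8) = 0.2448
Since ρ = 0.2448 < 1, system is stable.
Offered load a = λ/μ = cρ = 7.1/5.8 = 1.2241
P₀ = [ Σₙ₌₀^4 aⁿ/n! + a^5/(5!(1-ρ)) ]⁻¹
Σ = a^0/0! + a^1/1! + a^2/2! + a^3/3! + a^4/4! = 1.0000 + 1.2241 + 0.7493 + 0.3057 + 0.09356 = 3.3727
a^5/(5!(1-ρ)) = 2.7489/(120 × 0.7552) = 0.03033
P₀ = 1/(3.3727 + 0.03033) = 0.2939
Lq = P₀·a^5·ρ / (5!(1-ρ)²) = 0.2939 × 2.7489 × 0.2448 / (120 × 0.5703) = 0.002890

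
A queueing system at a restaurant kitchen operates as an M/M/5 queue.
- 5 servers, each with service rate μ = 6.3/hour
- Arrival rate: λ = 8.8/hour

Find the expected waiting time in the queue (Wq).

Traffic intensity: ρ = λ/(cμ) = 8.8/(5×6.3) = 0.2794
Since ρ = 0.2794 < 1, system is stable.
Offered load a = λ/μ = cρ = 8.8/6.3 = 1.3968
P₀ = [ Σₙ₌₀^4 aⁿ/n! + a^5/(5!(1-ρ)) ]⁻¹
Σ = a^0/0! + a^1/1! + a^2/2! + a^3/3! + a^4/4! = 1.0000 + 1.3968 + 0.9756 + 0.4542 + 0.1586 = 3.9852
a^5/(5!(1-ρ)) = 5.3175/(120 × 0.7206) = 0.06149
P₀ = 1/(3.9852 + 0.06149) = 0.2471
Lq = P₀·a^5·ρ / (5!(1-ρ)²) = 0.2471 × 5.3175 × 0.2794 / (120 × 0.5193) = 0.005891
Wq = Lq/λ = 0.005891/8.8 = 0.0006694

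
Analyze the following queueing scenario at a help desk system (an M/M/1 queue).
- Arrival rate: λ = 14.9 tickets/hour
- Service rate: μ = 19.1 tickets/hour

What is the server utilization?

Server utilization: ρ = λ/μ
ρ = 14.9/19.1 = 0.7801
The server is busy 78.01% of the time.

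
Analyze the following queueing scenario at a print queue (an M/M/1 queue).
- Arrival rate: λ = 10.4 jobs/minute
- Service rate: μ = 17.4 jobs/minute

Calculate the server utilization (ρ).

Server utilization: ρ = λ/μ
ρ = 10.4/17.4 = 0.5977
The server is busy 59.77% of the time.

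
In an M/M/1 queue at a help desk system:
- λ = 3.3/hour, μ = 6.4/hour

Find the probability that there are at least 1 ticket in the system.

ρ = λ/μ = 3.3/6.4 = 0.5156
P(N ≥ n) = ρⁿ
P(N ≥ 1) = 0.5156^1
P(N ≥ 1) = 0.5156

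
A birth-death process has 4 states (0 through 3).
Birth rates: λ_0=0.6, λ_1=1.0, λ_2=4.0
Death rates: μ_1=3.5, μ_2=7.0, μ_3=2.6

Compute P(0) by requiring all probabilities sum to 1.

Ratios P(n)/P(0) = (λ₀···λₙ₋₁)/(μ₁···μₙ):
P(1)/P(0) = (0.6)/(3.5) = 0.1714
P(2)/P(0) = (0.6×1.0)/(3.5×7.0) = 0.02449
P(3)/P(0) = (0.6×1.0×4.0)/(3.5×7.0×2.6) = 0.03768

Normalization: ∑ P(n) = 1
P(0) × (1.0000 + 0.1714 + 0.02449 + 0.03768) = 1
P(0) × 1.2336 = 1
P(0) = 1/1.2336 = 0.8106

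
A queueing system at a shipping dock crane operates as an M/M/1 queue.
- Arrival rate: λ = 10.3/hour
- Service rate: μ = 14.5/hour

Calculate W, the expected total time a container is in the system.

First, compute utilization: ρ = λ/μ = 10.3/14.5 = 0.7103
For M/M/1: W = 1/(μ-λ)
W = 1/(14.5-10.3) = 1/4.20
W = 0.2381 hours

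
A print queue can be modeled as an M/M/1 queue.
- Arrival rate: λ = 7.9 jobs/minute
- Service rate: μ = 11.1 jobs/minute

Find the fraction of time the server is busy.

Server utilization: ρ = λ/μ
ρ = 7.9/11.1 = 0.7117
The server is busy 71.17% of the time.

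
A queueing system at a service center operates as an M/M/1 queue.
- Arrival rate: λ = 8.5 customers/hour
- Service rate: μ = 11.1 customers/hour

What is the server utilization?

Server utilization: ρ = λ/μ
ρ = 8.5/11.1 = 0.7658
The server is busy 76.58% of the time.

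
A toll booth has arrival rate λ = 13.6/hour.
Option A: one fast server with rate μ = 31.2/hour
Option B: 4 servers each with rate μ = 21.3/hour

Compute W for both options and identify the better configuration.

Option A: single server μ = 31.2 (M/M/1)
  ρ_A = 13.6/31.2 = 0.4359
  W_A = 1/(μ-λ) = 1/(31.2-13.6) = 1/17.60 = 0.05682

Option B: 4 servers μ = 21.3 (M/M/4)
  ρ_B = λ/(cμ) = 13.6/(4×21.3) = 0.1596
  Offered load a = λ/μ = cρ = 13.6/21.3 = 0.6385
  P₀ = [ Σₙ₌₀^3 aⁿ/n! + a^4/(4!(1-ρ)) ]⁻¹
  Σ = a^0/0! + a^1/1! + a^2/2! + a^3/3! = 1.0000 + 0.6385 + 0.2038 + 0.04338 = 1.8857
  a^4/(4!(1-ρ)) = 0.1662/(24 × 0.8404) = 0.008240
  P₀ = 1/(1.8857 + 0.008240) = 0.5280
  Lq = P₀·a^4·ρ / (4!(1-ρ)²) = 0.52799 × 0.16620 × 0.15962 / (24 × 0.70623) = 0.0008264
  Wq_B = Lq/λ = 0.00082643/13.6 = 0.00006077
  W_B = Wq_B + 1/μ = 0.00006077 + 0.04695 = 0.04701

Since W_B = 0.04701 < W_A = 0.05682, Option B (multiple servers) has the shorter time in system.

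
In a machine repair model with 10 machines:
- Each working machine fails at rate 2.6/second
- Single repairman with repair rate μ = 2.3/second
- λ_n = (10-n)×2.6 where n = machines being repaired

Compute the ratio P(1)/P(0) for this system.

P(1)/P(0) = ∏_{i=0}^{1-1} λ_i/μ_{i+1}
= (10-0)×2.6/2.3
= 11.3043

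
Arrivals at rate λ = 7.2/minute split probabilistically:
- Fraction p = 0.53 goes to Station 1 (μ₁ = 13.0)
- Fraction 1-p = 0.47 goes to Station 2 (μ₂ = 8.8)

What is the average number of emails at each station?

Effective rates: λ₁ = 7.2×0.53 = 3.816, λ₂ = 7.2×0.47 = 3.384
Station 1: ρ₁ = 3.816/13.0 = 0.29354, L₁ = ρ₁/(1-ρ₁) = 0.29354/(1-0.29354) = 0.4155
Station 2: ρ₂ = 3.384/8.8 = 0.38455, L₂ = ρ₂/(1-ρ₂) = 0.38455/(1-0.38455) = 0.6248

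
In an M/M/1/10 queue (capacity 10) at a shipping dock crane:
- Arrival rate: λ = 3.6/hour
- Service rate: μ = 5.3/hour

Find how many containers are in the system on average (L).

ρ = λ/μ = 3.6/5.3 = 0.679245
P₀ = (1-ρ)/(1-ρ^(K+1)) = (1-0.679245)/(1-0.679245^11) = 0.3208/0.9858 = 0.3254
P_K = P₀×ρ^K = 0.32538 × 0.679245^10 = 0.32538 × 0.020906 = 0.006802
L = ρ[1 - (K+1)ρ^K + Kρ^(K+1)] / [(1-ρ)(1-ρ^(K+1))]
L = 0.679245 × (1 - 11×0.020906 + 10×0.014200) / ((1 - 0.679245) × (1 - 0.014200)) = 1.9592 containers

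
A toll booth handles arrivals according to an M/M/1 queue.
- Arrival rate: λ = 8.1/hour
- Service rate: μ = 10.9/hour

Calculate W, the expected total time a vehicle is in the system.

First, compute utilization: ρ = λ/μ = 8.1/10.9 = 0.7431
For M/M/1: W = 1/(μ-λ)
W = 1/(10.9-8.1) = 1/2.80
W = 0.3571 hours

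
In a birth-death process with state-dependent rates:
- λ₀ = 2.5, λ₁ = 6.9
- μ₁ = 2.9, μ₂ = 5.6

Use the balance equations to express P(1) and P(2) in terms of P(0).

Balance equations:
State 0: λ₀P₀ = μ₁P₁ → P₁ = (λ₀/μ₁)P₀ = (2.5/2.9)P₀ = 0.8621P₀
State 1: P₂ = (λ₀λ₁)/(μ₁μ₂)P₀ = (2.5×6.9)/(2.9×5.6)P₀ = 1.0622P₀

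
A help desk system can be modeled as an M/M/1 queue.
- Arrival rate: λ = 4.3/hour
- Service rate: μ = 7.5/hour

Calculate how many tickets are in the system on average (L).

ρ = λ/μ = 4.3/7.5 = 0.5733
For M/M/1: L = λ/(μ-λ)
L = 4.3/(7.5-4.3) = 4.3/3.20
L = 1.3437 tickets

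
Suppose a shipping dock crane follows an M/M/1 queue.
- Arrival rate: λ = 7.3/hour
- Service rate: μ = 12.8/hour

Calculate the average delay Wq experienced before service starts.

First, compute utilization: ρ = λ/μ = 7.3/12.8 = 0.5703
For M/M/1: Wq = λ/(μ(μ-λ))
Wq = 7.3/(12.8 × (12.8-7.3))
Wq = 7.3/(12.8 × 5.50)
Wq = 0.1037 hours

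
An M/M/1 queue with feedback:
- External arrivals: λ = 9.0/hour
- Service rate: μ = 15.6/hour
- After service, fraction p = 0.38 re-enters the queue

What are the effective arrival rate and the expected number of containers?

Effective arrival rate: λ_eff = λ/(1-p) = 9.0/(1-0.38) = 9.0/0.62 = 14.516129
ρ = λ_eff/μ = 14.516129/15.6 = 0.9305211
L = ρ/(1-ρ) = 0.9305211/(1-0.9305211) = 13.3929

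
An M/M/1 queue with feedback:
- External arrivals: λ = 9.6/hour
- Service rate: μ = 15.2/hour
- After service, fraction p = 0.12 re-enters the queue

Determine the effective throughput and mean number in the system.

Effective arrival rate: λ_eff = λ/(1-p) = 9.6/(1-0.12) = 9.6/0.88 = 10.90909
ρ = λ_eff/μ = 10.90909/15.2 = 0.717703
L = ρ/(1-ρ) = 0.717703/(1-0.717703) = 2.5424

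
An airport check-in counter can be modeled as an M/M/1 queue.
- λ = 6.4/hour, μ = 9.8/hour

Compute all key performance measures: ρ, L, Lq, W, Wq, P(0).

Step 1: ρ = λ/μ = 6.4/9.8 = 0.6531
Step 2: L = λ/(μ-λ) = 6.4/3.40 = 1.8824
Step 3: Lq = λ²/(μ(μ-λ)) = 40.96/(9.8×3.40) = 1.2293
Step 4: W = 1/(μ-λ) = 1/3.40 = 0.29412
Step 5: Wq = λ/(μ(μ-λ)) = 6.4/(9.8×3.40) = 0.1921
Step 6: P(0) = 1-ρ = 0.3469
Verify: L = λW = 6.4×0.29412 = 1.8824 ✔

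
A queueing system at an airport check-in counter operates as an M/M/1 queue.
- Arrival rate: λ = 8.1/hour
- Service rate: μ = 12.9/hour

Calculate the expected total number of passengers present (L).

ρ = λ/μ = 8.1/12.9 = 0.6279
For M/M/1: L = λ/(μ-λ)
L = 8.1/(12.9-8.1) = 8.1/4.80
L = 1.6875 passengers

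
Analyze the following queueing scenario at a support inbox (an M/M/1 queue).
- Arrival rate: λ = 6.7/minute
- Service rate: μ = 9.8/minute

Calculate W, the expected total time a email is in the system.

First, compute utilization: ρ = λ/μ = 6.7/9.8 = 0.6837
For M/M/1: W = 1/(μ-λ)
W = 1/(9.8-6.7) = 1/3.10
W = 0.3226 minutes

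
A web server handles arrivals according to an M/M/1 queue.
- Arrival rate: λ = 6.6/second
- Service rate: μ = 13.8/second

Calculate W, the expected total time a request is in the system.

First, compute utilization: ρ = λ/μ = 6.6/13.8 = 0.4783
For M/M/1: W = 1/(μ-λ)
W = 1/(13.8-6.6) = 1/7.20
W = 0.1389 seconds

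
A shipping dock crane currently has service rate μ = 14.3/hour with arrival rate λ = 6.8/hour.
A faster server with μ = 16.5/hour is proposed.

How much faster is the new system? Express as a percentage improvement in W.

System 1: ρ₁ = 6.8/14.3 = 0.4755, W₁ = 1/(14.3-6.8) = 0.13333
System 2: ρ₂ = 6.8/16.5 = 0.4121, W₂ = 1/(16.5-6.8) = 0.10309
Improvement: (W₁-W₂)/W₁ = (0.13333-0.10309)/0.13333 = 22.68%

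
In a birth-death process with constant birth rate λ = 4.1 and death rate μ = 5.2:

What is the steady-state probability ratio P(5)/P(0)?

For constant rates: P(n)/P(0) = (λ/μ)^n
P(5)/P(0) = (4.1/5.2)^5 = 0.78846^5 = 0.3047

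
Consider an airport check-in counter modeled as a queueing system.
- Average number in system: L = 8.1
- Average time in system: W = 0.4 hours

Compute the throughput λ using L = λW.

Little's Law: L = λW, so λ = L/W
λ = 8.1/0.4 = 20.2500 passengers/hour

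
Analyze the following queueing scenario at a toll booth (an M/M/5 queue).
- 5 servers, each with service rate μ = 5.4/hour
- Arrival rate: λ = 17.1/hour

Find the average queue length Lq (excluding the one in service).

Traffic intensity: ρ = λ/(cμ) = 17.1/(5×5.4) = 0.6333
Since ρ = 0.6333 < 1, system is stable.
Offered load a = λ/μ = cρ = 17.1/5.4 = 3.1667
P₀ = [ Σₙ₌₀^4 aⁿ/n! + a^5/(5!(1-ρ)) ]⁻¹
Σ = a^0/0! + a^1/1! + a^2/2! + a^3/3! + a^4/4! = 1.0000 + 3.1667 + 5.0139 + 5.2924 + 4.1898 = 18.6628
a^5/(5!(1-ρ)) = 318.4284/(120 × 0.366667) = 7.2370
P₀ = 1/(18.6628 + 7.2370) = 0.03861
Lq = P₀·a^5·ρ / (5!(1-ρ)²) = 0.038610 × 318.4284 × 0.63333 / (120 × 0.13444) = 0.4826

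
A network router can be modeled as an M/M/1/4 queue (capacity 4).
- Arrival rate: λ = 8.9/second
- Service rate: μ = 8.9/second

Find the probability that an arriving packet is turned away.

ρ = λ/μ = 8.9/8.9 = 1 exactly.
With ρ = 1 the usual (1-ρ)/(1-ρ^(K+1)) form is 0/0; instead every state 0..K is equally likely.
P₀ = 1/(K+1) = 1/5 = 0.2000
P_K = P₀×ρ^K = P₀ = 0.2000
Blocking probability = 20.00%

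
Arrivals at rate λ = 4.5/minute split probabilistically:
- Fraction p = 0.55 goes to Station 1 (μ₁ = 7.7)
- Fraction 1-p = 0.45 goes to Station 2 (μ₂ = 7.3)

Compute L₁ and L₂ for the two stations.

Effective rates: λ₁ = 4.5×0.55 = 2.475, λ₂ = 4.5×0.45 = 2.025
Station 1: ρ₁ = 2.475/7.7 = 0.32143, L₁ = ρ₁/(1-ρ₁) = 0.32143/(1-0.32143) = 0.4737
Station 2: ρ₂ = 2.025/7.3 = 0.2774, L₂ = ρ₂/(1-ρ₂) = 0.2774/(1-0.2774) = 0.3839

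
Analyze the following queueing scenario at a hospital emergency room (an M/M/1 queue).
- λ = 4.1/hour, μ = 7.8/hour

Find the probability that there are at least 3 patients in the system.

ρ = λ/μ = 4.1/7.8 = 0.5256
P(N ≥ n) = ρⁿ
P(N ≥ 3) = 0.5256^3
P(N ≥ 3) = 0.1452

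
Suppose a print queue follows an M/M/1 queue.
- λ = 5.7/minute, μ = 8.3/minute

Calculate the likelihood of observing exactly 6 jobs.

ρ = λ/μ = 5.7/8.3 = 0.68675
P(n) = (1-ρ)ρⁿ
P(6) = (1-0.68675) × 0.68675^6
P(6) = 0.31325 × 0.10490
P(6) = 0.03286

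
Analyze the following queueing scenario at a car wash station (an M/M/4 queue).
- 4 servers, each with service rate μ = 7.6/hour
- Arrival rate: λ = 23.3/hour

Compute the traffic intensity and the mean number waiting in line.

Traffic intensity: ρ = λ/(cμ) = 23.3/(4×7.6) = 0.7664
Since ρ = 0.7664 < 1, system is stable.
Offered load a = λ/μ = cρ = 23.3/7.6 = 3.0658
P₀ = [ Σₙ₌₀^3 aⁿ/n! + a^4/(4!(1-ρ)) ]⁻¹
Σ = a^0/0! + a^1/1! + a^2/2! + a^3/3! = 1.0000 + 3.0658 + 4.6995 + 4.8026 = 13.5679
a^4/(4!(1-ρ)) = 88.3424/(24 × 0.233553) = 15.7606
P₀ = 1/(13.5679 + 15.7606) = 0.03410
Lq = P₀·a^4·ρ / (4!(1-ρ)²) = 0.03410 × 88.3424 × 0.7664 / (24 × 0.05455) = 1.7635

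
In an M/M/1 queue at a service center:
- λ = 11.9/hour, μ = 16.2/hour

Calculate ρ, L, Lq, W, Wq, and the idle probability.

Step 1: ρ = λ/μ = 11.9/16.2 = 0.7346
Step 2: L = λ/(μ-λ) = 11.9/4.30 = 2.7674
Step 3: Lq = λ²/(μ(μ-λ)) = 141.61/(16.2×4.30) = 2.0329
Step 4: W = 1/(μ-λ) = 1/4.30 = 0.232558
Step 5: Wq = λ/(μ(μ-λ)) = 11.9/(16.2×4.30) = 0.1708
Step 6: P(0) = 1-ρ = 0.2654
Verify: L = λW = 11.9×0.232558 = 2.7674 ✔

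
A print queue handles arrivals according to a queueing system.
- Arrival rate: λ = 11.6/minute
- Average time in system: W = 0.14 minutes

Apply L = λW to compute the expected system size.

Little's Law: L = λW
L = 11.6 × 0.14 = 1.6240 jobs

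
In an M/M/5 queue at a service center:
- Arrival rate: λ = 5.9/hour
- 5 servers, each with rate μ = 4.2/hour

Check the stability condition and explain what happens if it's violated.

Stability requires ρ = λ/(cμ) < 1
ρ = 5.9/(5 × 4.2) = 5.9/21.00 = 0.2810
Since 0.2810 < 1, the system is STABLE.
The servers are busy 28.10% of the time.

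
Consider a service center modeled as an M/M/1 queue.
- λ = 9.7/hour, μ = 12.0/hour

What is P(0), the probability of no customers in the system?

ρ = λ/μ = 9.7/12.0 = 0.8083
P(0) = 1 - ρ = 1 - 0.8083 = 0.1917
The server is idle 19.17% of the time.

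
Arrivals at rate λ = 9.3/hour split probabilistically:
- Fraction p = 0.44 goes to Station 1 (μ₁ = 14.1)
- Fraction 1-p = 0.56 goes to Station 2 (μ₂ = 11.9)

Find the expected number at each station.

Effective rates: λ₁ = 9.3×0.44 = 4.092, λ₂ = 9.3×0.56 = 5.208
Station 1: ρ₁ = 4.092/14.1 = 0.29021, L₁ = ρ₁/(1-ρ₁) = 0.29021/(1-0.29021) = 0.4089
Station 2: ρ₂ = 5.208/11.9 = 0.437647, L₂ = ρ₂/(1-ρ₂) = 0.437647/(1-0.437647) = 0.7782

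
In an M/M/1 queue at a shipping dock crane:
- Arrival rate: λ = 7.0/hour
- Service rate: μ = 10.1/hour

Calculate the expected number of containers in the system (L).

ρ = λ/μ = 7.0/10.1 = 0.6931
For M/M/1: L = λ/(μ-λ)
L = 7.0/(10.1-7.0) = 7.0/3.10
L = 2.2581 containers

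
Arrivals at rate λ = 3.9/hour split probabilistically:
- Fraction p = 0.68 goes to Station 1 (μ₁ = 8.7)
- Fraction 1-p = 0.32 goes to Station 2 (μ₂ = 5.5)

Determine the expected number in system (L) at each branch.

Effective rates: λ₁ = 3.9×0.68 = 2.652, λ₂ = 3.9×0.32 = 1.248
Station 1: ρ₁ = 2.652/8.7 = 0.30483, L₁ = ρ₁/(1-ρ₁) = 0.30483/(1-0.30483) = 0.4385
Station 2: ρ₂ = 1.248/5.5 = 0.2269, L₂ = ρ₂/(1-ρ₂) = 0.2269/(1-0.2269) = 0.2935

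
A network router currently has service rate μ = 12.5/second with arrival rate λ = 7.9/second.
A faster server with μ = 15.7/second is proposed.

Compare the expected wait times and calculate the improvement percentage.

System 1: ρ₁ = 7.9/12.5 = 0.6320, W₁ = 1/(12.5-7.9) = 0.2174
System 2: ρ₂ = 7.9/15.7 = 0.5032, W₂ = 1/(15.7-7.9) = 0.1282
Improvement: (W₁-W₂)/W₁ = (0.2174-0.1282)/0.2174 = 41.03%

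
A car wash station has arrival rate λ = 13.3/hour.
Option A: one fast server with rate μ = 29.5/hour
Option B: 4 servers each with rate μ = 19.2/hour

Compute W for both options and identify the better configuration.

Option A: single server μ = 29.5 (M/M/1)
  ρ_A = 13.3/29.5 = 0.4508
  W_A = 1/(μ-λ) = 1/(29.5-13.3) = 1/16.20 = 0.06173

Option B: 4 servers μ = 19.2 (M/M/4)
  ρ_B = λ/(cμ) = 13.3/(4×19.2) = 0.1732
  Offered load a = λ/μ = cρ = 13.3/19.2 = 0.6927
  P₀ = [ Σₙ₌₀^3 aⁿ/n! + a^4/(4!(1-ρ)) ]⁻¹
  Σ = a^0/0! + a^1/1! + a^2/2! + a^3/3! = 1.0000 + 0.6927 + 0.2399 + 0.05540 = 1.9880
  a^4/(4!(1-ρ)) = 0.23025/(24 × 0.82682) = 0.01160
  P₀ = 1/(1.9880 + 0.01160) = 0.5001
  Lq = P₀·a^4·ρ / (4!(1-ρ)²) = 0.50009 × 0.23025 × 0.17318 / (24 × 0.68364) = 0.001215
  Wq_B = Lq/λ = 0.0012154/13.3 = 0.00009138
  W_B = Wq_B + 1/μ = 0.00009138 + 0.05208 = 0.05217

Since W_B = 0.05217 < W_A = 0.06173, Option B (multiple servers) has the shorter time in system.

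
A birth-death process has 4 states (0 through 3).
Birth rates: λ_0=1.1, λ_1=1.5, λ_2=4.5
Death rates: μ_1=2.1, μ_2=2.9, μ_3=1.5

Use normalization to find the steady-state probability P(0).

Ratios P(n)/P(0) = (λ₀···λₙ₋₁)/(μ₁···μₙ):
P(1)/P(0) = (1.1)/(2.1) = 0.52381
P(2)/P(0) = (1.1×1.5)/(2.1×2.9) = 0.27094
P(3)/P(0) = (1.1×1.5×4.5)/(2.1×2.9×1.5) = 0.81281

Normalization: ∑ P(n) = 1
P(0) × (1.0000 + 0.52381 + 0.27094 + 0.81281) = 1
P(0) × 2.6076 = 1
P(0) = 1/2.6076 = 0.3835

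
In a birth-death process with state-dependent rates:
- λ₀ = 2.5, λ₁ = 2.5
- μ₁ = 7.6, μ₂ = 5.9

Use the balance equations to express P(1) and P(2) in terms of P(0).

Balance equations:
State 0: λ₀P₀ = μ₁P₁ → P₁ = (λ₀/μ₁)P₀ = (2.5/7.6)P₀ = 0.3289P₀
State 1: P₂ = (λ₀λ₁)/(μ₁μ₂)P₀ = (2.5×2.5)/(7.6×5.9)P₀ = 0.1394P₀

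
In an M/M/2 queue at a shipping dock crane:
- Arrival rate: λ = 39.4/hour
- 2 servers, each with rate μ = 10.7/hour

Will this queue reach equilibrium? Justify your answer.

Stability requires ρ = λ/(cμ) < 1
ρ = 39.4/(2 × 10.7) = 39.4/21.40 = 1.8411
Since 1.8411 ≥ 1, the system is UNSTABLE.
Need c > λ/μ = 39.4/10.7 = 3.68.
Minimum servers needed: c = 4.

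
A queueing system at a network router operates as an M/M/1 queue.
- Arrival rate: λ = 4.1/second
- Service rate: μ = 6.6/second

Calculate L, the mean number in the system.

ρ = λ/μ = 4.1/6.6 = 0.6212
For M/M/1: L = λ/(μ-λ)
L = 4.1/(6.6-4.1) = 4.1/2.50
L = 1.6400 packets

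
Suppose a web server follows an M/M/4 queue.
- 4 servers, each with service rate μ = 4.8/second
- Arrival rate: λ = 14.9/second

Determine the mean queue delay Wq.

Traffic intensity: ρ = λ/(cμ) = 14.9/(4×4.8) = 0.7760
Since ρ = 0.7760 < 1, system is stable.
Offered load a = λ/μ = cρ = 14.9/4.8 = 3.1042
P₀ = [ Σₙ₌₀^3 aⁿ/n! + a^4/(4!(1-ρ)) ]⁻¹
Σ = a^0/0! + a^1/1! + a^2/2! + a^3/3! = 1.0000 + 3.1042 + 4.8179 + 4.9852 = 13.9073
a^4/(4!(1-ρ)) = 92.849619/(24 × 0.22395833) = 17.2743
P₀ = 1/(13.9073 + 17.2743) = 0.03207
Lq = P₀·a^4·ρ / (4!(1-ρ)²) = 0.032070 × 92.8496 × 0.77604 / (24 × 0.050157) = 1.9196
Wq = Lq/λ = 1.9196/14.9 = 0.1288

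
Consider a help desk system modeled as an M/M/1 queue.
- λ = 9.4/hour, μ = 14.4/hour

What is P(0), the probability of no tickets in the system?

ρ = λ/μ = 9.4/14.4 = 0.6528
P(0) = 1 - ρ = 1 - 0.6528 = 0.3472
The server is idle 34.72% of the time.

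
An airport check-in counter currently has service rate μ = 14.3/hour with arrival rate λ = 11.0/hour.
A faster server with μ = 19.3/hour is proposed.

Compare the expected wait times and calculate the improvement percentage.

System 1: ρ₁ = 11.0/14.3 = 0.7692, W₁ = 1/(14.3-11.0) = 0.30303
System 2: ρ₂ = 11.0/19.3 = 0.5699, W₂ = 1/(19.3-11.0) = 0.12048
Improvement: (W₁-W₂)/W₁ = (0.30303-0.12048)/0.30303 = 60.24%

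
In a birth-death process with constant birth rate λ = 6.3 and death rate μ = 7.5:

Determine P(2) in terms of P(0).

For constant rates: P(n)/P(0) = (λ/μ)^n
P(2)/P(0) = (6.3/7.5)^2 = 0.8400^2 = 0.7056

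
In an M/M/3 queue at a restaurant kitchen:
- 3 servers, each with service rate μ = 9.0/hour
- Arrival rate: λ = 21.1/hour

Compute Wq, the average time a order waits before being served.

Traffic intensity: ρ = λ/(cμ) = 21.1/(3×9.0) = 0.7815
Since ρ = 0.7815 < 1, system is stable.
Offered load a = λ/μ = cρ = 21.1/9.0 = 2.3444
P₀ = [ Σₙ₌₀^2 aⁿ/n! + a^3/(3!(1-ρ)) ]⁻¹
Σ = a^0/0! + a^1/1! + a^2/2! = 1.000000 + 2.344444 + 2.748210 = 6.0927
a^3/(3!(1-ρ)) = 12.8861/(6 × 0.21852) = 9.8283
P₀ = 1/(6.0927 + 9.8283) = 0.06281
Lq = P₀·a^3·ρ / (3!(1-ρ)²) = 0.062810 × 12.8861 × 0.78148 / (6 × 0.047750) = 2.2077
Wq = Lq/λ = 2.2077/21.1 = 0.1046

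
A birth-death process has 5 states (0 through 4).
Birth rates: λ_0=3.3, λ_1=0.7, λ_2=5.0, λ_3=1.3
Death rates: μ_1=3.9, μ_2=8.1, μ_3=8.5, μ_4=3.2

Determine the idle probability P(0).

Ratios P(n)/P(0) = (λ₀···λₙ₋₁)/(μ₁···μₙ):
P(1)/P(0) = (3.3)/(3.9) = 0.8462
P(2)/P(0) = (3.3×0.7)/(3.9×8.1) = 0.07312
P(3)/P(0) = (3.3×0.7×5.0)/(3.9×8.1×8.5) = 0.04301
P(4)/P(0) = (3.3×0.7×5.0×1.3)/(3.9×8.1×8.5×3.2) = 0.01747

Normalization: ∑ P(n) = 1
P(0) × (1.0000 + 0.8462 + 0.07312 + 0.04301 + 0.01747) = 1
P(0) × 1.9798 = 1
P(0) = 1/1.9798 = 0.5051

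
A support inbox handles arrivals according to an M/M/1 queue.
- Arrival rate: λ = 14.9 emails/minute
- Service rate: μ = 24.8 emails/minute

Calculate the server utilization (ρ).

Server utilization: ρ = λ/μ
ρ = 14.9/24.8 = 0.6008
The server is busy 60.08% of the time.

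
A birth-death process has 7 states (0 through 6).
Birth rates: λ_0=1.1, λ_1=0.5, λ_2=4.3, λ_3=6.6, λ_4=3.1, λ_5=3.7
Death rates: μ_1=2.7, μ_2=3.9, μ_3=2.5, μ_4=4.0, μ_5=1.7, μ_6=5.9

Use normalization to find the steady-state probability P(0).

Ratios P(n)/P(0) = (λ₀···λₙ₋₁)/(μ₁···μₙ):
P(1)/P(0) = (1.1)/(2.7) = 0.4074
P(2)/P(0) = (1.1×0.5)/(2.7×3.9) = 0.05223
P(3)/P(0) = (1.1×0.5×4.3)/(2.7×3.9×2.5) = 0.08984
P(4)/P(0) = (1.1×0.5×4.3×6.6)/(2.7×3.9×2.5×4.0) = 0.1482
P(5)/P(0) = (1.1×0.5×4.3×6.6×3.1)/(2.7×3.9×2.5×4.0×1.7) = 0.2703
P(6)/P(0) = (1.1×0.5×4.3×6.6×3.1×3.7)/(2.7×3.9×2.5×4.0×1.7×5.9) = 0.1695

Normalization: ∑ P(n) = 1
P(0) × (1.0000 + 0.4074 + 0.05223 + 0.08984 + 0.1482 + 0.2703 + 0.1695) = 1
P(0) × 2.1375 = 1
P(0) = 1/2.1375 = 0.4678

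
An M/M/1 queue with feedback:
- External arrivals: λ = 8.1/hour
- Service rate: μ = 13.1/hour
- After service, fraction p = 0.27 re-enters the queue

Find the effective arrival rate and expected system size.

Effective arrival rate: λ_eff = λ/(1-p) = 8.1/(1-0.27) = 8.1/0.73 = 11.0959
ρ = λ_eff/μ = 11.0959/13.1 = 0.847015
L = ρ/(1-ρ) = 0.847015/(1-0.847015) = 5.5366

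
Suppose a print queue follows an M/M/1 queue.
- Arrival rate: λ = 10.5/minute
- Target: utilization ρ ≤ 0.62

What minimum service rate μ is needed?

ρ = λ/μ, so μ = λ/ρ
μ ≥ 10.5/0.62 = 16.9355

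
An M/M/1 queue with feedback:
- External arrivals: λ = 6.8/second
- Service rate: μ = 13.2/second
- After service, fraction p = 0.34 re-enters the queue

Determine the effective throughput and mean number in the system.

Effective arrival rate: λ_eff = λ/(1-p) = 6.8/(1-0.34) = 6.8/0.66 = 10.30303
ρ = λ_eff/μ = 10.30303/13.2 = 0.780533
L = ρ/(1-ρ) = 0.780533/(1-0.780533) = 3.5565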